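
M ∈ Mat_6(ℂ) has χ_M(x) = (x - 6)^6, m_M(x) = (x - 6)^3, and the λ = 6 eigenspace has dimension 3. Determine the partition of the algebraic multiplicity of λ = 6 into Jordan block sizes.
Block sizes for λ = 6: [3, 2, 1]

Step 1 — from the characteristic polynomial, algebraic multiplicity of λ = 6 is 6. From dim ker(M − (6)·I) = 3, there are exactly 3 Jordan blocks for λ = 6.
Step 2 — from the minimal polynomial, the factor (x − 6)^3 tells us the largest block for λ = 6 has size 3.
Step 3 — with total size 6, 3 blocks, and largest block 3, the block sizes (in nonincreasing order) are [3, 2, 1].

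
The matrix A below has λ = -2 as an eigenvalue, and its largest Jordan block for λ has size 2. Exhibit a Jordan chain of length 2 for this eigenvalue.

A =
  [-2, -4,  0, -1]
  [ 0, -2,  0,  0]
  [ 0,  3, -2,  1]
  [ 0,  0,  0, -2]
A Jordan chain for λ = -2 of length 2:
v_1 = (-4, 0, 3, 0)ᵀ
v_2 = (0, 1, 0, 0)ᵀ

Let N = A − (-2)·I. We want v_2 with N^2 v_2 = 0 but N^1 v_2 ≠ 0; then v_{j-1} := N · v_j for j = 2, …, 2.

Pick v_2 = (0, 1, 0, 0)ᵀ.
Then v_1 = N · v_2 = (-4, 0, 3, 0)ᵀ.

Sanity check: (A − (-2)·I) v_1 = (0, 0, 0, 0)ᵀ = 0. ✓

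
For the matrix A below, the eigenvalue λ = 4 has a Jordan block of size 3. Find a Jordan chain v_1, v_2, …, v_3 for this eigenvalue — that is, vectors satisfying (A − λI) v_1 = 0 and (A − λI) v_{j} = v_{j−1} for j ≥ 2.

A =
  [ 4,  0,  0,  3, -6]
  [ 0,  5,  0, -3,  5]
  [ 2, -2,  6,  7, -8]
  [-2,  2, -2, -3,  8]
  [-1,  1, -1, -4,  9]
A Jordan chain for λ = 4 of length 3:
v_1 = (0, 1, -2, 2, 1)ᵀ
v_2 = (0, 0, 2, -2, -1)ᵀ
v_3 = (1, 0, 0, 0, 0)ᵀ

Let N = A − (4)·I. We want v_3 with N^3 v_3 = 0 but N^2 v_3 ≠ 0; then v_{j-1} := N · v_j for j = 3, …, 2.

Pick v_3 = (1, 0, 0, 0, 0)ᵀ.
Then v_2 = N · v_3 = (0, 0, 2, -2, -1)ᵀ.
Then v_1 = N · v_2 = (0, 1, -2, 2, 1)ᵀ.

Sanity check: (A − (4)·I) v_1 = (0, 0, 0, 0, 0)ᵀ = 0. ✓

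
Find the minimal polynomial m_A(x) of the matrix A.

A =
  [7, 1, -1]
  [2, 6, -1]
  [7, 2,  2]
x^3 - 15*x^2 + 75*x - 125

The characteristic polynomial is χ_A(x) = (x - 5)^3, so the eigenvalues are known. The minimal polynomial is
  m_A(x) = Π_λ (x − λ)^{k_λ}
where k_λ is the size of the *largest* Jordan block for λ (equivalently, the smallest k with (A − λI)^k v = 0 for every generalised eigenvector v of λ).

  λ = 5: largest Jordan block has size 3, contributing (x − 5)^3

So m_A(x) = (x - 5)^3 = x^3 - 15*x^2 + 75*x - 125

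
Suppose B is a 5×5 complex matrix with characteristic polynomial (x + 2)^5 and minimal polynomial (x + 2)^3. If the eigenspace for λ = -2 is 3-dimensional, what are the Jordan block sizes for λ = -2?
Block sizes for λ = -2: [3, 1, 1]

Step 1 — from the characteristic polynomial, algebraic multiplicity of λ = -2 is 5. From dim ker(B − (-2)·I) = 3, there are exactly 3 Jordan blocks for λ = -2.
Step 2 — from the minimal polynomial, the factor (x + 2)^3 tells us the largest block for λ = -2 has size 3.
Step 3 — with total size 5, 3 blocks, and largest block 3, the block sizes (in nonincreasing order) are [3, 1, 1].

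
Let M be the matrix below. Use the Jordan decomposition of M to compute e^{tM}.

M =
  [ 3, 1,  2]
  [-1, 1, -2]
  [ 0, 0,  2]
e^{tM} =
  [t*exp(2*t) + exp(2*t), t*exp(2*t), 2*t*exp(2*t)]
  [-t*exp(2*t), -t*exp(2*t) + exp(2*t), -2*t*exp(2*t)]
  [0, 0, exp(2*t)]

Strategy: write M = P · J · P⁻¹ where J is a Jordan canonical form, so e^{tM} = P · e^{tJ} · P⁻¹, and e^{tJ} can be computed block-by-block.

M has Jordan form
J =
  [2, 1, 0]
  [0, 2, 0]
  [0, 0, 2]
(up to reordering of blocks).

Per-block formulas:
  For a 1×1 block at λ = 2: exp(t · [2]) = [e^(2t)].
  For a 2×2 Jordan block J_2(2): exp(t · J_2(2)) = e^(2t)·(I + t·N), where N is the 2×2 nilpotent shift.

After assembling e^{tJ} and conjugating by P, we get:

e^{tM} =
  [t*exp(2*t) + exp(2*t), t*exp(2*t), 2*t*exp(2*t)]
  [-t*exp(2*t), -t*exp(2*t) + exp(2*t), -2*t*exp(2*t)]
  [0, 0, exp(2*t)]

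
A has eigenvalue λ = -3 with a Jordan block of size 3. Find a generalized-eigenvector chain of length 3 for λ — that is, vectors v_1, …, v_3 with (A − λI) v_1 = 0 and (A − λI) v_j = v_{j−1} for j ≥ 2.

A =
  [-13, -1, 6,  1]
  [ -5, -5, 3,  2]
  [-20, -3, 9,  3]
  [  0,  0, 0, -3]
A Jordan chain for λ = -3 of length 3:
v_1 = (-15, 0, -25, 0)ᵀ
v_2 = (-10, -5, -20, 0)ᵀ
v_3 = (1, 0, 0, 0)ᵀ

Let N = A − (-3)·I. We want v_3 with N^3 v_3 = 0 but N^2 v_3 ≠ 0; then v_{j-1} := N · v_j for j = 3, …, 2.

Pick v_3 = (1, 0, 0, 0)ᵀ.
Then v_2 = N · v_3 = (-10, -5, -20, 0)ᵀ.
Then v_1 = N · v_2 = (-15, 0, -25, 0)ᵀ.

Sanity check: (A − (-3)·I) v_1 = (0, 0, 0, 0)ᵀ = 0. ✓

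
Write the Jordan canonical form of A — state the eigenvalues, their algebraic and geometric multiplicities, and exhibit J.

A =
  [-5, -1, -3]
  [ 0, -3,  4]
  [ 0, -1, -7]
J_3(-5)

The characteristic polynomial is
  det(x·I − A) = x^3 + 15*x^2 + 75*x + 125 = (x + 5)^3

Eigenvalues and multiplicities (the geometric multiplicity of λ is n − rank(A − λI), which equals the number of Jordan blocks for λ):
  λ = -5: algebraic multiplicity = 3, geometric multiplicity = 1

Determining the block sizes for each eigenvalue:
  λ = -5: one block (gm = 1), so the single block has size am = 3 → block sizes [3]

Assembling the blocks gives a Jordan form
J =
  [-5,  1,  0]
  [ 0, -5,  1]
  [ 0,  0, -5]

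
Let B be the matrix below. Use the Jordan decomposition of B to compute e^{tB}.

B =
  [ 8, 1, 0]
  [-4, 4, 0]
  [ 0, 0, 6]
e^{tB} =
  [2*t*exp(6*t) + exp(6*t), t*exp(6*t), 0]
  [-4*t*exp(6*t), -2*t*exp(6*t) + exp(6*t), 0]
  [0, 0, exp(6*t)]

Strategy: write B = P · J · P⁻¹ where J is a Jordan canonical form, so e^{tB} = P · e^{tJ} · P⁻¹, and e^{tJ} can be computed block-by-block.

B has Jordan form
J =
  [6, 1, 0]
  [0, 6, 0]
  [0, 0, 6]
(up to reordering of blocks).

Per-block formulas:
  For a 1×1 block at λ = 6: exp(t · [6]) = [e^(6t)].
  For a 2×2 Jordan block J_2(6): exp(t · J_2(6)) = e^(6t)·(I + t·N), where N is the 2×2 nilpotent shift.

After assembling e^{tJ} and conjugating by P, we get:

e^{tB} =
  [2*t*exp(6*t) + exp(6*t), t*exp(6*t), 0]
  [-4*t*exp(6*t), -2*t*exp(6*t) + exp(6*t), 0]
  [0, 0, exp(6*t)]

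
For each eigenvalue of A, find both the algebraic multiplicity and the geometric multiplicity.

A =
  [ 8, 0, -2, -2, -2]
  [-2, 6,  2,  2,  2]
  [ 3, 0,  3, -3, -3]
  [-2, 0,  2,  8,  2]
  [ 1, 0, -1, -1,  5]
λ = 6: alg = 5, geom = 4

Step 1 — factor the characteristic polynomial to read off the algebraic multiplicities:
  χ_A(x) = (x - 6)^5

Step 2 — compute geometric multiplicities via the rank-nullity identity g(λ) = n − rank(A − λI):
  rank(A − (6)·I) = 1, so dim ker(A − (6)·I) = n − 1 = 4

Summary:
  λ = 6: algebraic multiplicity = 5, geometric multiplicity = 4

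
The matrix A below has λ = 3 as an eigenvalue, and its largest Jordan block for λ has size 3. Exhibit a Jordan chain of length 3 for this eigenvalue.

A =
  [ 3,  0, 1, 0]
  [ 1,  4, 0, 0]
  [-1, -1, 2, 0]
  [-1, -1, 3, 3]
A Jordan chain for λ = 3 of length 3:
v_1 = (-1, 1, 0, -4)ᵀ
v_2 = (0, 1, -1, -1)ᵀ
v_3 = (1, 0, 0, 0)ᵀ

Let N = A − (3)·I. We want v_3 with N^3 v_3 = 0 but N^2 v_3 ≠ 0; then v_{j-1} := N · v_j for j = 3, …, 2.

Pick v_3 = (1, 0, 0, 0)ᵀ.
Then v_2 = N · v_3 = (0, 1, -1, -1)ᵀ.
Then v_1 = N · v_2 = (-1, 1, 0, -4)ᵀ.

Sanity check: (A − (3)·I) v_1 = (0, 0, 0, 0)ᵀ = 0. ✓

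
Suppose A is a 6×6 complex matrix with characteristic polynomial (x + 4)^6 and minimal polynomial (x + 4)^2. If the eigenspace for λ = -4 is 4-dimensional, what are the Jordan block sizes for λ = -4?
Block sizes for λ = -4: [2, 2, 1, 1]

Step 1 — from the characteristic polynomial, algebraic multiplicity of λ = -4 is 6. From dim ker(A − (-4)·I) = 4, there are exactly 4 Jordan blocks for λ = -4.
Step 2 — from the minimal polynomial, the factor (x + 4)^2 tells us the largest block for λ = -4 has size 2.
Step 3 — with total size 6, 4 blocks, and largest block 2, the block sizes (in nonincreasing order) are [2, 2, 1, 1].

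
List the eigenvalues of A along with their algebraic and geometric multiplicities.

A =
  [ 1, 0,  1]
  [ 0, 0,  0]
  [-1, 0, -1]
λ = 0: alg = 3, geom = 2

Step 1 — factor the characteristic polynomial to read off the algebraic multiplicities:
  χ_A(x) = x^3

Step 2 — compute geometric multiplicities via the rank-nullity identity g(λ) = n − rank(A − λI):
  rank(A − (0)·I) = 1, so dim ker(A − (0)·I) = n − 1 = 2

Summary:
  λ = 0: algebraic multiplicity = 3, geometric multiplicity = 2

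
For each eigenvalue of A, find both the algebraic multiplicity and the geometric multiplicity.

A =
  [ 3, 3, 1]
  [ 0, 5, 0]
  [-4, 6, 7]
λ = 5: alg = 3, geom = 2

Step 1 — factor the characteristic polynomial to read off the algebraic multiplicities:
  χ_A(x) = (x - 5)^3

Step 2 — compute geometric multiplicities via the rank-nullity identity g(λ) = n − rank(A − λI):
  rank(A − (5)·I) = 1, so dim ker(A − (5)·I) = n − 1 = 2

Summary:
  λ = 5: algebraic multiplicity = 3, geometric multiplicity = 2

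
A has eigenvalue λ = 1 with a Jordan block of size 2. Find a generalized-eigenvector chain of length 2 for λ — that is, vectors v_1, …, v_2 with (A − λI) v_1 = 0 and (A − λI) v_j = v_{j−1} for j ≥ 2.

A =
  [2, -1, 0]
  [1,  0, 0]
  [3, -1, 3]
A Jordan chain for λ = 1 of length 2:
v_1 = (-1, -1, 1)ᵀ
v_2 = (1, 2, 0)ᵀ

Let N = A − (1)·I. We want v_2 with N^2 v_2 = 0 but N^1 v_2 ≠ 0; then v_{j-1} := N · v_j for j = 2, …, 2.

Pick v_2 = (1, 2, 0)ᵀ.
Then v_1 = N · v_2 = (-1, -1, 1)ᵀ.

Sanity check: (A − (1)·I) v_1 = (0, 0, 0)ᵀ = 0. ✓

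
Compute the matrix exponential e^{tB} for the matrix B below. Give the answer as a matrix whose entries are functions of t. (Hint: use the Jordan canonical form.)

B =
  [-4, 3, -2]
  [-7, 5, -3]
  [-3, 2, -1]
e^{tB} =
  [t^2/2 - 4*t + 1, -t^2/2 + 3*t, t^2/2 - 2*t]
  [t^2 - 7*t, -t^2 + 5*t + 1, t^2 - 3*t]
  [t^2/2 - 3*t, -t^2/2 + 2*t, t^2/2 - t + 1]

Strategy: write B = P · J · P⁻¹ where J is a Jordan canonical form, so e^{tB} = P · e^{tJ} · P⁻¹, and e^{tJ} can be computed block-by-block.

B has Jordan form
J =
  [0, 1, 0]
  [0, 0, 1]
  [0, 0, 0]
(up to reordering of blocks).

Per-block formulas:
  For a 3×3 Jordan block J_3(0): exp(t · J_3(0)) = e^(0t)·(I + t·N + (t^2/2)·N^2), where N is the 3×3 nilpotent shift.

After assembling e^{tJ} and conjugating by P, we get:

e^{tB} =
  [t^2/2 - 4*t + 1, -t^2/2 + 3*t, t^2/2 - 2*t]
  [t^2 - 7*t, -t^2 + 5*t + 1, t^2 - 3*t]
  [t^2/2 - 3*t, -t^2/2 + 2*t, t^2/2 - t + 1]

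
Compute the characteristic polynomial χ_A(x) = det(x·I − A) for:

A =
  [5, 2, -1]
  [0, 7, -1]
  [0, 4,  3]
x^3 - 15*x^2 + 75*x - 125

Expanding det(x·I − A) (e.g. by cofactor expansion or by noting that A is similar to its Jordan form J, which has the same characteristic polynomial as A) gives
  χ_A(x) = x^3 - 15*x^2 + 75*x - 125
which factors as (x - 5)^3. The eigenvalues (with algebraic multiplicities) are λ = 5 with multiplicity 3.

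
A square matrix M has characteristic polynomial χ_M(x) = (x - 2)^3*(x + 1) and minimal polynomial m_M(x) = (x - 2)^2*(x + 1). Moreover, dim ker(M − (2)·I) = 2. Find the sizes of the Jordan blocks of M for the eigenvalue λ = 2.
Block sizes for λ = 2: [2, 1]

Step 1 — from the characteristic polynomial, algebraic multiplicity of λ = 2 is 3. From dim ker(M − (2)·I) = 2, there are exactly 2 Jordan blocks for λ = 2.
Step 2 — from the minimal polynomial, the factor (x − 2)^2 tells us the largest block for λ = 2 has size 2.
Step 3 — with total size 3, 2 blocks, and largest block 2, the block sizes (in nonincreasing order) are [2, 1].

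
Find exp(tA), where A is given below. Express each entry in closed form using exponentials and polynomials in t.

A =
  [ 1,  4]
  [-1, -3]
e^{tA} =
  [2*t*exp(-t) + exp(-t), 4*t*exp(-t)]
  [-t*exp(-t), -2*t*exp(-t) + exp(-t)]

Strategy: write A = P · J · P⁻¹ where J is a Jordan canonical form, so e^{tA} = P · e^{tJ} · P⁻¹, and e^{tJ} can be computed block-by-block.

A has Jordan form
J =
  [-1,  1]
  [ 0, -1]
(up to reordering of blocks).

Per-block formulas:
  For a 2×2 Jordan block J_2(-1): exp(t · J_2(-1)) = e^(-1t)·(I + t·N), where N is the 2×2 nilpotent shift.

After assembling e^{tJ} and conjugating by P, we get:

e^{tA} =
  [2*t*exp(-t) + exp(-t), 4*t*exp(-t)]
  [-t*exp(-t), -2*t*exp(-t) + exp(-t)]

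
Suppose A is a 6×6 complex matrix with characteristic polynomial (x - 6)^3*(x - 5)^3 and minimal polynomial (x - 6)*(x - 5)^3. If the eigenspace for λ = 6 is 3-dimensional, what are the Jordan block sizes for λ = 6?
Block sizes for λ = 6: [1, 1, 1]

Step 1 — from the characteristic polynomial, algebraic multiplicity of λ = 6 is 3. From dim ker(A − (6)·I) = 3, there are exactly 3 Jordan blocks for λ = 6.
Step 2 — from the minimal polynomial, the factor (x − 6) tells us the largest block for λ = 6 has size 1.
Step 3 — with total size 3, 3 blocks, and largest block 1, the block sizes (in nonincreasing order) are [1, 1, 1].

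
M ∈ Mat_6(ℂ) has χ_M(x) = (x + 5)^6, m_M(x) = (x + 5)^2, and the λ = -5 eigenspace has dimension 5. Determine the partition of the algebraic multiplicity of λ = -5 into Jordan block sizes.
Block sizes for λ = -5: [2, 1, 1, 1, 1]

Step 1 — from the characteristic polynomial, algebraic multiplicity of λ = -5 is 6. From dim ker(M − (-5)·I) = 5, there are exactly 5 Jordan blocks for λ = -5.
Step 2 — from the minimal polynomial, the factor (x + 5)^2 tells us the largest block for λ = -5 has size 2.
Step 3 — with total size 6, 5 blocks, and largest block 2, the block sizes (in nonincreasing order) are [2, 1, 1, 1, 1].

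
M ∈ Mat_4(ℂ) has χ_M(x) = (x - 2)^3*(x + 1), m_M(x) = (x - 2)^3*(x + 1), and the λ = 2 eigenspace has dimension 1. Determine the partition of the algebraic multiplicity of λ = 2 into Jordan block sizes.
Block sizes for λ = 2: [3]

Step 1 — from the characteristic polynomial, algebraic multiplicity of λ = 2 is 3. From dim ker(M − (2)·I) = 1, there are exactly 1 Jordan blocks for λ = 2.
Step 2 — from the minimal polynomial, the factor (x − 2)^3 tells us the largest block for λ = 2 has size 3.
Step 3 — with total size 3, 1 blocks, and largest block 3, the block sizes (in nonincreasing order) are [3].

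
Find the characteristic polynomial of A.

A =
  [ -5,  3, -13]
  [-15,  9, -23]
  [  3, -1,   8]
x^3 - 12*x^2 + 48*x - 64

Expanding det(x·I − A) (e.g. by cofactor expansion or by noting that A is similar to its Jordan form J, which has the same characteristic polynomial as A) gives
  χ_A(x) = x^3 - 12*x^2 + 48*x - 64
which factors as (x - 4)^3. The eigenvalues (with algebraic multiplicities) are λ = 4 with multiplicity 3.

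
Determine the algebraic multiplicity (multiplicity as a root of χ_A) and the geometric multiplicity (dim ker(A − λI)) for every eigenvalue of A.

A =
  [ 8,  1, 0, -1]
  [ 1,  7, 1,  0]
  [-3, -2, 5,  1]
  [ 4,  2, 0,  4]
λ = 6: alg = 4, geom = 2

Step 1 — factor the characteristic polynomial to read off the algebraic multiplicities:
  χ_A(x) = (x - 6)^4

Step 2 — compute geometric multiplicities via the rank-nullity identity g(λ) = n − rank(A − λI):
  rank(A − (6)·I) = 2, so dim ker(A − (6)·I) = n − 2 = 2

Summary:
  λ = 6: algebraic multiplicity = 4, geometric multiplicity = 2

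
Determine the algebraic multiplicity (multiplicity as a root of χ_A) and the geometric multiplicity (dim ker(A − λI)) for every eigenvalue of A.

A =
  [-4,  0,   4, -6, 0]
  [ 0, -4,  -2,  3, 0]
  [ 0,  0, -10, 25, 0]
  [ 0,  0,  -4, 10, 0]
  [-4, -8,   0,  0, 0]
λ = -4: alg = 2, geom = 2; λ = 0: alg = 3, geom = 2

Step 1 — factor the characteristic polynomial to read off the algebraic multiplicities:
  χ_A(x) = x^3*(x + 4)^2

Step 2 — compute geometric multiplicities via the rank-nullity identity g(λ) = n − rank(A − λI):
  rank(A − (-4)·I) = 3, so dim ker(A − (-4)·I) = n − 3 = 2
  rank(A − (0)·I) = 3, so dim ker(A − (0)·I) = n − 3 = 2

Summary:
  λ = -4: algebraic multiplicity = 2, geometric multiplicity = 2
  λ = 0: algebraic multiplicity = 3, geometric multiplicity = 2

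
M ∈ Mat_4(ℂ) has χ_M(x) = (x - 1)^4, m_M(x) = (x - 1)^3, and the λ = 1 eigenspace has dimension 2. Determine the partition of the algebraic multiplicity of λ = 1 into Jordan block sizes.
Block sizes for λ = 1: [3, 1]

Step 1 — from the characteristic polynomial, algebraic multiplicity of λ = 1 is 4. From dim ker(M − (1)·I) = 2, there are exactly 2 Jordan blocks for λ = 1.
Step 2 — from the minimal polynomial, the factor (x − 1)^3 tells us the largest block for λ = 1 has size 3.
Step 3 — with total size 4, 2 blocks, and largest block 3, the block sizes (in nonincreasing order) are [3, 1].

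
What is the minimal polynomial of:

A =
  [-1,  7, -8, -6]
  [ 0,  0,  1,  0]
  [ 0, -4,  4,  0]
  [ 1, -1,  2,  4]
x^3 - 5*x^2 + 8*x - 4

The characteristic polynomial is χ_A(x) = (x - 2)^3*(x - 1), so the eigenvalues are known. The minimal polynomial is
  m_A(x) = Π_λ (x − λ)^{k_λ}
where k_λ is the size of the *largest* Jordan block for λ (equivalently, the smallest k with (A − λI)^k v = 0 for every generalised eigenvector v of λ).

  λ = 1: largest Jordan block has size 1, contributing (x − 1)
  λ = 2: largest Jordan block has size 2, contributing (x − 2)^2

So m_A(x) = (x - 2)^2*(x - 1) = x^3 - 5*x^2 + 8*x - 4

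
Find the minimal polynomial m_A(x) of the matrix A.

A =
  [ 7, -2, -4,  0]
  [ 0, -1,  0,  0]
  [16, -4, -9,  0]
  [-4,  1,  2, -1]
x^2 + 2*x + 1

The characteristic polynomial is χ_A(x) = (x + 1)^4, so the eigenvalues are known. The minimal polynomial is
  m_A(x) = Π_λ (x − λ)^{k_λ}
where k_λ is the size of the *largest* Jordan block for λ (equivalently, the smallest k with (A − λI)^k v = 0 for every generalised eigenvector v of λ).

  λ = -1: largest Jordan block has size 2, contributing (x + 1)^2

So m_A(x) = (x + 1)^2 = x^2 + 2*x + 1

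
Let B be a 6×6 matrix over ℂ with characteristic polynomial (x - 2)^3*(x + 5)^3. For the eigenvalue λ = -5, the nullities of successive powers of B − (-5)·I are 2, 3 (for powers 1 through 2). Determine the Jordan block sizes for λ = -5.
Block sizes for λ = -5: [2, 1]

From the dimensions of kernels of powers, the number of Jordan blocks of size at least j is d_j − d_{j−1} where d_j = dim ker(N^j) (with d_0 = 0). Computing the differences gives [2, 1].
The number of blocks of size exactly k is (#blocks of size ≥ k) − (#blocks of size ≥ k + 1), so the partition is: 1 block(s) of size 1, 1 block(s) of size 2.
In nonincreasing order the block sizes are [2, 1].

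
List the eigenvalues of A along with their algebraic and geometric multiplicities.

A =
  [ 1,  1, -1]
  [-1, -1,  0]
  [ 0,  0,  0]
λ = 0: alg = 3, geom = 1

Step 1 — factor the characteristic polynomial to read off the algebraic multiplicities:
  χ_A(x) = x^3

Step 2 — compute geometric multiplicities via the rank-nullity identity g(λ) = n − rank(A − λI):
  rank(A − (0)·I) = 2, so dim ker(A − (0)·I) = n − 2 = 1

Summary:
  λ = 0: algebraic multiplicity = 3, geometric multiplicity = 1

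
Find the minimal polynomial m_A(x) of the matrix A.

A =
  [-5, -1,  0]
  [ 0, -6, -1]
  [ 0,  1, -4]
x^3 + 15*x^2 + 75*x + 125

The characteristic polynomial is χ_A(x) = (x + 5)^3, so the eigenvalues are known. The minimal polynomial is
  m_A(x) = Π_λ (x − λ)^{k_λ}
where k_λ is the size of the *largest* Jordan block for λ (equivalently, the smallest k with (A − λI)^k v = 0 for every generalised eigenvector v of λ).

  λ = -5: largest Jordan block has size 3, contributing (x + 5)^3

So m_A(x) = (x + 5)^3 = x^3 + 15*x^2 + 75*x + 125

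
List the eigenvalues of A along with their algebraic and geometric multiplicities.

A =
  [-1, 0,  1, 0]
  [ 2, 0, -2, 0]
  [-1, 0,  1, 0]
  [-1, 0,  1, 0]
λ = 0: alg = 4, geom = 3

Step 1 — factor the characteristic polynomial to read off the algebraic multiplicities:
  χ_A(x) = x^4

Step 2 — compute geometric multiplicities via the rank-nullity identity g(λ) = n − rank(A − λI):
  rank(A − (0)·I) = 1, so dim ker(A − (0)·I) = n − 1 = 3

Summary:
  λ = 0: algebraic multiplicity = 4, geometric multiplicity = 3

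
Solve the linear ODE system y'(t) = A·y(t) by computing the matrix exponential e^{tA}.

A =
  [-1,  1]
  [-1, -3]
e^{tA} =
  [t*exp(-2*t) + exp(-2*t), t*exp(-2*t)]
  [-t*exp(-2*t), -t*exp(-2*t) + exp(-2*t)]

Strategy: write A = P · J · P⁻¹ where J is a Jordan canonical form, so e^{tA} = P · e^{tJ} · P⁻¹, and e^{tJ} can be computed block-by-block.

A has Jordan form
J =
  [-2,  1]
  [ 0, -2]
(up to reordering of blocks).

Per-block formulas:
  For a 2×2 Jordan block J_2(-2): exp(t · J_2(-2)) = e^(-2t)·(I + t·N), where N is the 2×2 nilpotent shift.

After assembling e^{tJ} and conjugating by P, we get:

e^{tA} =
  [t*exp(-2*t) + exp(-2*t), t*exp(-2*t)]
  [-t*exp(-2*t), -t*exp(-2*t) + exp(-2*t)]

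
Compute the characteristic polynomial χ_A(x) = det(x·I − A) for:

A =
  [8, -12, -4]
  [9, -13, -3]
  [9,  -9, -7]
x^3 + 12*x^2 + 48*x + 64

Expanding det(x·I − A) (e.g. by cofactor expansion or by noting that A is similar to its Jordan form J, which has the same characteristic polynomial as A) gives
  χ_A(x) = x^3 + 12*x^2 + 48*x + 64
which factors as (x + 4)^3. The eigenvalues (with algebraic multiplicities) are λ = -4 with multiplicity 3.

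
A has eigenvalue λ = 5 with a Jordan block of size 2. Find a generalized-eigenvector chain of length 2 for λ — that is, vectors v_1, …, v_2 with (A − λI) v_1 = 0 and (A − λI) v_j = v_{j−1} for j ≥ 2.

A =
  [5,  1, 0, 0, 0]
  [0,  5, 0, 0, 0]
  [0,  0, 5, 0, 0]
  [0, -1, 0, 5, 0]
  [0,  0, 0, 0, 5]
A Jordan chain for λ = 5 of length 2:
v_1 = (1, 0, 0, -1, 0)ᵀ
v_2 = (0, 1, 0, 0, 0)ᵀ

Let N = A − (5)·I. We want v_2 with N^2 v_2 = 0 but N^1 v_2 ≠ 0; then v_{j-1} := N · v_j for j = 2, …, 2.

Pick v_2 = (0, 1, 0, 0, 0)ᵀ.
Then v_1 = N · v_2 = (1, 0, 0, -1, 0)ᵀ.

Sanity check: (A − (5)·I) v_1 = (0, 0, 0, 0, 0)ᵀ = 0. ✓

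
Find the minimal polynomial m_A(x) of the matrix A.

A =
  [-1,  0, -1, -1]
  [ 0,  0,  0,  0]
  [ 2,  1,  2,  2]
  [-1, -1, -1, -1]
x^2

The characteristic polynomial is χ_A(x) = x^4, so the eigenvalues are known. The minimal polynomial is
  m_A(x) = Π_λ (x − λ)^{k_λ}
where k_λ is the size of the *largest* Jordan block for λ (equivalently, the smallest k with (A − λI)^k v = 0 for every generalised eigenvector v of λ).

  λ = 0: largest Jordan block has size 2, contributing (x − 0)^2

So m_A(x) = x^2 = x^2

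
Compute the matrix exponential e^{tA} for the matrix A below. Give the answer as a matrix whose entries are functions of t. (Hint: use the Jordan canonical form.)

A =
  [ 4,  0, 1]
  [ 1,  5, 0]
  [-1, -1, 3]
e^{tA} =
  [-t^2*exp(4*t)/2 + exp(4*t), -t^2*exp(4*t)/2, -t^2*exp(4*t)/2 + t*exp(4*t)]
  [t^2*exp(4*t)/2 + t*exp(4*t), t^2*exp(4*t)/2 + t*exp(4*t) + exp(4*t), t^2*exp(4*t)/2]
  [-t*exp(4*t), -t*exp(4*t), -t*exp(4*t) + exp(4*t)]

Strategy: write A = P · J · P⁻¹ where J is a Jordan canonical form, so e^{tA} = P · e^{tJ} · P⁻¹, and e^{tJ} can be computed block-by-block.

A has Jordan form
J =
  [4, 1, 0]
  [0, 4, 1]
  [0, 0, 4]
(up to reordering of blocks).

Per-block formulas:
  For a 3×3 Jordan block J_3(4): exp(t · J_3(4)) = e^(4t)·(I + t·N + (t^2/2)·N^2), where N is the 3×3 nilpotent shift.

After assembling e^{tJ} and conjugating by P, we get:

e^{tA} =
  [-t^2*exp(4*t)/2 + exp(4*t), -t^2*exp(4*t)/2, -t^2*exp(4*t)/2 + t*exp(4*t)]
  [t^2*exp(4*t)/2 + t*exp(4*t), t^2*exp(4*t)/2 + t*exp(4*t) + exp(4*t), t^2*exp(4*t)/2]
  [-t*exp(4*t), -t*exp(4*t), -t*exp(4*t) + exp(4*t)]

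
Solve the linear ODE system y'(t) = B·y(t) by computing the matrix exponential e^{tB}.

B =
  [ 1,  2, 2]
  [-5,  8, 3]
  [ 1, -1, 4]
e^{tB} =
  [-exp(5*t) + 2*exp(3*t), exp(5*t) - exp(3*t), exp(5*t) - exp(3*t)]
  [-t*exp(5*t) - 2*exp(5*t) + 2*exp(3*t), t*exp(5*t) + 2*exp(5*t) - exp(3*t), t*exp(5*t) + exp(5*t) - exp(3*t)]
  [t*exp(5*t), -t*exp(5*t), -t*exp(5*t) + exp(5*t)]

Strategy: write B = P · J · P⁻¹ where J is a Jordan canonical form, so e^{tB} = P · e^{tJ} · P⁻¹, and e^{tJ} can be computed block-by-block.

B has Jordan form
J =
  [3, 0, 0]
  [0, 5, 1]
  [0, 0, 5]
(up to reordering of blocks).

Per-block formulas:
  For a 2×2 Jordan block J_2(5): exp(t · J_2(5)) = e^(5t)·(I + t·N), where N is the 2×2 nilpotent shift.
  For a 1×1 block at λ = 3: exp(t · [3]) = [e^(3t)].

After assembling e^{tJ} and conjugating by P, we get:

e^{tB} =
  [-exp(5*t) + 2*exp(3*t), exp(5*t) - exp(3*t), exp(5*t) - exp(3*t)]
  [-t*exp(5*t) - 2*exp(5*t) + 2*exp(3*t), t*exp(5*t) + 2*exp(5*t) - exp(3*t), t*exp(5*t) + exp(5*t) - exp(3*t)]
  [t*exp(5*t), -t*exp(5*t), -t*exp(5*t) + exp(5*t)]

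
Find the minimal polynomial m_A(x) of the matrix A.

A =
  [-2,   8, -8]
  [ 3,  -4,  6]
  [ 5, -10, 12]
x^2 - 4*x + 4

The characteristic polynomial is χ_A(x) = (x - 2)^3, so the eigenvalues are known. The minimal polynomial is
  m_A(x) = Π_λ (x − λ)^{k_λ}
where k_λ is the size of the *largest* Jordan block for λ (equivalently, the smallest k with (A − λI)^k v = 0 for every generalised eigenvector v of λ).

  λ = 2: largest Jordan block has size 2, contributing (x − 2)^2

So m_A(x) = (x - 2)^2 = x^2 - 4*x + 4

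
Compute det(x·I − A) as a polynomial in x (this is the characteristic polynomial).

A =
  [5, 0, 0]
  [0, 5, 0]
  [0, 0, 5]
x^3 - 15*x^2 + 75*x - 125

Expanding det(x·I − A) (e.g. by cofactor expansion or by noting that A is similar to its Jordan form J, which has the same characteristic polynomial as A) gives
  χ_A(x) = x^3 - 15*x^2 + 75*x - 125
which factors as (x - 5)^3. The eigenvalues (with algebraic multiplicities) are λ = 5 with multiplicity 3.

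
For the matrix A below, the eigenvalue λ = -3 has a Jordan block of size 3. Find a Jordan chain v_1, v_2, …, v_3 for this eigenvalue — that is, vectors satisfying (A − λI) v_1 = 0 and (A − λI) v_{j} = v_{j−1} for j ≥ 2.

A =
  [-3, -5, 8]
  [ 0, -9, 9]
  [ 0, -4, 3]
A Jordan chain for λ = -3 of length 3:
v_1 = (-2, 0, 0)ᵀ
v_2 = (-5, -6, -4)ᵀ
v_3 = (0, 1, 0)ᵀ

Let N = A − (-3)·I. We want v_3 with N^3 v_3 = 0 but N^2 v_3 ≠ 0; then v_{j-1} := N · v_j for j = 3, …, 2.

Pick v_3 = (0, 1, 0)ᵀ.
Then v_2 = N · v_3 = (-5, -6, -4)ᵀ.
Then v_1 = N · v_2 = (-2, 0, 0)ᵀ.

Sanity check: (A − (-3)·I) v_1 = (0, 0, 0)ᵀ = 0. ✓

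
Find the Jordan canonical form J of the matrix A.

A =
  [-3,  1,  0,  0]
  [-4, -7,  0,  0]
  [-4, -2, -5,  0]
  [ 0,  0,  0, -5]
J_2(-5) ⊕ J_1(-5) ⊕ J_1(-5)

The characteristic polynomial is
  det(x·I − A) = x^4 + 20*x^3 + 150*x^2 + 500*x + 625 = (x + 5)^4

Eigenvalues and multiplicities (the geometric multiplicity of λ is n − rank(A − λI), which equals the number of Jordan blocks for λ):
  λ = -5: algebraic multiplicity = 4, geometric multiplicity = 3

Determining the block sizes for each eigenvalue:
  λ = -5: 3 blocks summing to 4 forces exactly one block of size 2 and the rest size 1 → block sizes [2, 1, 1]

Assembling the blocks gives a Jordan form
J =
  [-5,  1,  0,  0]
  [ 0, -5,  0,  0]
  [ 0,  0, -5,  0]
  [ 0,  0,  0, -5]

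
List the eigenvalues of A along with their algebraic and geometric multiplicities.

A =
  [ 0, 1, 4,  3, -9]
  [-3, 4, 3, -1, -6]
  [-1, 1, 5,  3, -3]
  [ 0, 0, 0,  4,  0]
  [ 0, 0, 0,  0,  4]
λ = 1: alg = 1, geom = 1; λ = 4: alg = 4, geom = 2

Step 1 — factor the characteristic polynomial to read off the algebraic multiplicities:
  χ_A(x) = (x - 4)^4*(x - 1)

Step 2 — compute geometric multiplicities via the rank-nullity identity g(λ) = n − rank(A − λI):
  rank(A − (1)·I) = 4, so dim ker(A − (1)·I) = n − 4 = 1
  rank(A − (4)·I) = 3, so dim ker(A − (4)·I) = n − 3 = 2

Summary:
  λ = 1: algebraic multiplicity = 1, geometric multiplicity = 1
  λ = 4: algebraic multiplicity = 4, geometric multiplicity = 2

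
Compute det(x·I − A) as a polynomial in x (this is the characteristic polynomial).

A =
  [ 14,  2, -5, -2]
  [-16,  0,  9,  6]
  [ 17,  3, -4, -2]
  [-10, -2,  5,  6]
x^4 - 16*x^3 + 96*x^2 - 256*x + 256

Expanding det(x·I − A) (e.g. by cofactor expansion or by noting that A is similar to its Jordan form J, which has the same characteristic polynomial as A) gives
  χ_A(x) = x^4 - 16*x^3 + 96*x^2 - 256*x + 256
which factors as (x - 4)^4. The eigenvalues (with algebraic multiplicities) are λ = 4 with multiplicity 4.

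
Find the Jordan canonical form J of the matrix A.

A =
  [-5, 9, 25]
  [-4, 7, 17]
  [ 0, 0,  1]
J_3(1)

The characteristic polynomial is
  det(x·I − A) = x^3 - 3*x^2 + 3*x - 1 = (x - 1)^3

Eigenvalues and multiplicities (the geometric multiplicity of λ is n − rank(A − λI), which equals the number of Jordan blocks for λ):
  λ = 1: algebraic multiplicity = 3, geometric multiplicity = 1

Determining the block sizes for each eigenvalue:
  λ = 1: one block (gm = 1), so the single block has size am = 3 → block sizes [3]

Assembling the blocks gives a Jordan form
J =
  [1, 1, 0]
  [0, 1, 1]
  [0, 0, 1]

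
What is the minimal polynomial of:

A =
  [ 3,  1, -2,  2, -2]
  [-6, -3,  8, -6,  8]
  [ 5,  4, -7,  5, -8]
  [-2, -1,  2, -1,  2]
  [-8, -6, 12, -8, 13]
x^2 - 2*x + 1

The characteristic polynomial is χ_A(x) = (x - 1)^5, so the eigenvalues are known. The minimal polynomial is
  m_A(x) = Π_λ (x − λ)^{k_λ}
where k_λ is the size of the *largest* Jordan block for λ (equivalently, the smallest k with (A − λI)^k v = 0 for every generalised eigenvector v of λ).

  λ = 1: largest Jordan block has size 2, contributing (x − 1)^2

So m_A(x) = (x - 1)^2 = x^2 - 2*x + 1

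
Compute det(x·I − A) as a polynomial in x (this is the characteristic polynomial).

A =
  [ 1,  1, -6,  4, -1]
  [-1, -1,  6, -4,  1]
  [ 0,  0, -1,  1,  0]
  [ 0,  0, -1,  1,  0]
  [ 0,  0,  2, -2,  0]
x^5

Expanding det(x·I − A) (e.g. by cofactor expansion or by noting that A is similar to its Jordan form J, which has the same characteristic polynomial as A) gives
  χ_A(x) = x^5
which factors as x^5. The eigenvalues (with algebraic multiplicities) are λ = 0 with multiplicity 5.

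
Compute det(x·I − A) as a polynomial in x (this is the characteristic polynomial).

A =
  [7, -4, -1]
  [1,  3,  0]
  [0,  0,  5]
x^3 - 15*x^2 + 75*x - 125

Expanding det(x·I − A) (e.g. by cofactor expansion or by noting that A is similar to its Jordan form J, which has the same characteristic polynomial as A) gives
  χ_A(x) = x^3 - 15*x^2 + 75*x - 125
which factors as (x - 5)^3. The eigenvalues (with algebraic multiplicities) are λ = 5 with multiplicity 3.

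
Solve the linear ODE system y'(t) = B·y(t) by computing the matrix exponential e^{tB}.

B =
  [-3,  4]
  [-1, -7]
e^{tB} =
  [2*t*exp(-5*t) + exp(-5*t), 4*t*exp(-5*t)]
  [-t*exp(-5*t), -2*t*exp(-5*t) + exp(-5*t)]

Strategy: write B = P · J · P⁻¹ where J is a Jordan canonical form, so e^{tB} = P · e^{tJ} · P⁻¹, and e^{tJ} can be computed block-by-block.

B has Jordan form
J =
  [-5,  1]
  [ 0, -5]
(up to reordering of blocks).

Per-block formulas:
  For a 2×2 Jordan block J_2(-5): exp(t · J_2(-5)) = e^(-5t)·(I + t·N), where N is the 2×2 nilpotent shift.

After assembling e^{tJ} and conjugating by P, we get:

e^{tB} =
  [2*t*exp(-5*t) + exp(-5*t), 4*t*exp(-5*t)]
  [-t*exp(-5*t), -2*t*exp(-5*t) + exp(-5*t)]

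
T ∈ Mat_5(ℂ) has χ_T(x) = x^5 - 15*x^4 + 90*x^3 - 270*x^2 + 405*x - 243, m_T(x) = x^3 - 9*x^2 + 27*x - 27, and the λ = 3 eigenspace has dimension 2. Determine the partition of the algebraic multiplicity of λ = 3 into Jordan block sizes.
Block sizes for λ = 3: [3, 2]

Step 1 — from the characteristic polynomial, algebraic multiplicity of λ = 3 is 5. From dim ker(T − (3)·I) = 2, there are exactly 2 Jordan blocks for λ = 3.
Step 2 — from the minimal polynomial, the factor (x − 3)^3 tells us the largest block for λ = 3 has size 3.
Step 3 — with total size 5, 2 blocks, and largest block 3, the block sizes (in nonincreasing order) are [3, 2].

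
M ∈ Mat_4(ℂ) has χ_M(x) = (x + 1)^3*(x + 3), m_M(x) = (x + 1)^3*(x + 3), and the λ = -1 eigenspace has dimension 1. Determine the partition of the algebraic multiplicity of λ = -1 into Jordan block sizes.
Block sizes for λ = -1: [3]

Step 1 — from the characteristic polynomial, algebraic multiplicity of λ = -1 is 3. From dim ker(M − (-1)·I) = 1, there are exactly 1 Jordan blocks for λ = -1.
Step 2 — from the minimal polynomial, the factor (x + 1)^3 tells us the largest block for λ = -1 has size 3.
Step 3 — with total size 3, 1 blocks, and largest block 3, the block sizes (in nonincreasing order) are [3].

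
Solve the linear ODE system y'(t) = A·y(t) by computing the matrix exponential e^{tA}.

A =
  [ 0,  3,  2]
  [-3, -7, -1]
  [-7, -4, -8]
e^{tA} =
  [t^2*exp(-5*t) + 5*t*exp(-5*t) + exp(-5*t), t^2*exp(-5*t)/2 + 3*t*exp(-5*t), t^2*exp(-5*t)/2 + 2*t*exp(-5*t)]
  [-t^2*exp(-5*t) - 3*t*exp(-5*t), -t^2*exp(-5*t)/2 - 2*t*exp(-5*t) + exp(-5*t), -t^2*exp(-5*t)/2 - t*exp(-5*t)]
  [-t^2*exp(-5*t) - 7*t*exp(-5*t), -t^2*exp(-5*t)/2 - 4*t*exp(-5*t), -t^2*exp(-5*t)/2 - 3*t*exp(-5*t) + exp(-5*t)]

Strategy: write A = P · J · P⁻¹ where J is a Jordan canonical form, so e^{tA} = P · e^{tJ} · P⁻¹, and e^{tJ} can be computed block-by-block.

A has Jordan form
J =
  [-5,  1,  0]
  [ 0, -5,  1]
  [ 0,  0, -5]
(up to reordering of blocks).

Per-block formulas:
  For a 3×3 Jordan block J_3(-5): exp(t · J_3(-5)) = e^(-5t)·(I + t·N + (t^2/2)·N^2), where N is the 3×3 nilpotent shift.

After assembling e^{tJ} and conjugating by P, we get:

e^{tA} =
  [t^2*exp(-5*t) + 5*t*exp(-5*t) + exp(-5*t), t^2*exp(-5*t)/2 + 3*t*exp(-5*t), t^2*exp(-5*t)/2 + 2*t*exp(-5*t)]
  [-t^2*exp(-5*t) - 3*t*exp(-5*t), -t^2*exp(-5*t)/2 - 2*t*exp(-5*t) + exp(-5*t), -t^2*exp(-5*t)/2 - t*exp(-5*t)]
  [-t^2*exp(-5*t) - 7*t*exp(-5*t), -t^2*exp(-5*t)/2 - 4*t*exp(-5*t), -t^2*exp(-5*t)/2 - 3*t*exp(-5*t) + exp(-5*t)]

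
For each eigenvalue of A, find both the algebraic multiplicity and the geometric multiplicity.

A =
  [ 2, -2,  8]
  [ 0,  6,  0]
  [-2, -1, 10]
λ = 6: alg = 3, geom = 2

Step 1 — factor the characteristic polynomial to read off the algebraic multiplicities:
  χ_A(x) = (x - 6)^3

Step 2 — compute geometric multiplicities via the rank-nullity identity g(λ) = n − rank(A − λI):
  rank(A − (6)·I) = 1, so dim ker(A − (6)·I) = n − 1 = 2

Summary:
  λ = 6: algebraic multiplicity = 3, geometric multiplicity = 2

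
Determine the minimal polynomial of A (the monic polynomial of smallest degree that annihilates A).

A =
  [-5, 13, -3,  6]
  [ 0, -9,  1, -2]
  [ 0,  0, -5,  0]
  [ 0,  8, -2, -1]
x^3 + 15*x^2 + 75*x + 125

The characteristic polynomial is χ_A(x) = (x + 5)^4, so the eigenvalues are known. The minimal polynomial is
  m_A(x) = Π_λ (x − λ)^{k_λ}
where k_λ is the size of the *largest* Jordan block for λ (equivalently, the smallest k with (A − λI)^k v = 0 for every generalised eigenvector v of λ).

  λ = -5: largest Jordan block has size 3, contributing (x + 5)^3

So m_A(x) = (x + 5)^3 = x^3 + 15*x^2 + 75*x + 125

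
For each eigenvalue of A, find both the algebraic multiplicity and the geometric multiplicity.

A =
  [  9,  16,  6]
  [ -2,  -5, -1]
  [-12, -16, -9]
λ = -3: alg = 1, geom = 1; λ = -1: alg = 2, geom = 1

Step 1 — factor the characteristic polynomial to read off the algebraic multiplicities:
  χ_A(x) = (x + 1)^2*(x + 3)

Step 2 — compute geometric multiplicities via the rank-nullity identity g(λ) = n − rank(A − λI):
  rank(A − (-3)·I) = 2, so dim ker(A − (-3)·I) = n − 2 = 1
  rank(A − (-1)·I) = 2, so dim ker(A − (-1)·I) = n − 2 = 1

Summary:
  λ = -3: algebraic multiplicity = 1, geometric multiplicity = 1
  λ = -1: algebraic multiplicity = 2, geometric multiplicity = 1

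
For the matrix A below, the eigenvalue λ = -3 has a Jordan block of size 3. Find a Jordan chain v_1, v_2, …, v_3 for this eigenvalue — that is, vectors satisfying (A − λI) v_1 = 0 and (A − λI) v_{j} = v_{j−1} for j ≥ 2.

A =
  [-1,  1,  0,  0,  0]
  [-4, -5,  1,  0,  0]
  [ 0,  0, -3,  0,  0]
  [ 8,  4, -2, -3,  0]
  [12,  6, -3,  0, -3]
A Jordan chain for λ = -3 of length 3:
v_1 = (1, -2, 0, 4, 6)ᵀ
v_2 = (0, 1, 0, -2, -3)ᵀ
v_3 = (0, 0, 1, 0, 0)ᵀ

Let N = A − (-3)·I. We want v_3 with N^3 v_3 = 0 but N^2 v_3 ≠ 0; then v_{j-1} := N · v_j for j = 3, …, 2.

Pick v_3 = (0, 0, 1, 0, 0)ᵀ.
Then v_2 = N · v_3 = (0, 1, 0, -2, -3)ᵀ.
Then v_1 = N · v_2 = (1, -2, 0, 4, 6)ᵀ.

Sanity check: (A − (-3)·I) v_1 = (0, 0, 0, 0, 0)ᵀ = 0. ✓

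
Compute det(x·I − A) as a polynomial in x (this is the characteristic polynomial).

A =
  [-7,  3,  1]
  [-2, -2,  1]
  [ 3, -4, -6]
x^3 + 15*x^2 + 75*x + 125

Expanding det(x·I − A) (e.g. by cofactor expansion or by noting that A is similar to its Jordan form J, which has the same characteristic polynomial as A) gives
  χ_A(x) = x^3 + 15*x^2 + 75*x + 125
which factors as (x + 5)^3. The eigenvalues (with algebraic multiplicities) are λ = -5 with multiplicity 3.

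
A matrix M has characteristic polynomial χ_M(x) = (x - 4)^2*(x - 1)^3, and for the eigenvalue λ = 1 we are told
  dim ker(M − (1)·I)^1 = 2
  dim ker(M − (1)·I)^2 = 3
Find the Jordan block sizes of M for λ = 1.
Block sizes for λ = 1: [2, 1]

From the dimensions of kernels of powers, the number of Jordan blocks of size at least j is d_j − d_{j−1} where d_j = dim ker(N^j) (with d_0 = 0). Computing the differences gives [2, 1].
The number of blocks of size exactly k is (#blocks of size ≥ k) − (#blocks of size ≥ k + 1), so the partition is: 1 block(s) of size 1, 1 block(s) of size 2.
In nonincreasing order the block sizes are [2, 1].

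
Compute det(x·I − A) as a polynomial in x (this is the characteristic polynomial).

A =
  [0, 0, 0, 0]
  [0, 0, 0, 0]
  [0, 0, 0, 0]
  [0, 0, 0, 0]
x^4

Expanding det(x·I − A) (e.g. by cofactor expansion or by noting that A is similar to its Jordan form J, which has the same characteristic polynomial as A) gives
  χ_A(x) = x^4
which factors as x^4. The eigenvalues (with algebraic multiplicities) are λ = 0 with multiplicity 4.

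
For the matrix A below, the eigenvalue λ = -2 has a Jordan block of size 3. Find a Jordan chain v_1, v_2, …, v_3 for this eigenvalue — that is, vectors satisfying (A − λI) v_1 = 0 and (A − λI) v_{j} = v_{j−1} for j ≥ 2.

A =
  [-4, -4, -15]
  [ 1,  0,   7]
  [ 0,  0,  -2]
A Jordan chain for λ = -2 of length 3:
v_1 = (2, -1, 0)ᵀ
v_2 = (-15, 7, 0)ᵀ
v_3 = (0, 0, 1)ᵀ

Let N = A − (-2)·I. We want v_3 with N^3 v_3 = 0 but N^2 v_3 ≠ 0; then v_{j-1} := N · v_j for j = 3, …, 2.

Pick v_3 = (0, 0, 1)ᵀ.
Then v_2 = N · v_3 = (-15, 7, 0)ᵀ.
Then v_1 = N · v_2 = (2, -1, 0)ᵀ.

Sanity check: (A − (-2)·I) v_1 = (0, 0, 0)ᵀ = 0. ✓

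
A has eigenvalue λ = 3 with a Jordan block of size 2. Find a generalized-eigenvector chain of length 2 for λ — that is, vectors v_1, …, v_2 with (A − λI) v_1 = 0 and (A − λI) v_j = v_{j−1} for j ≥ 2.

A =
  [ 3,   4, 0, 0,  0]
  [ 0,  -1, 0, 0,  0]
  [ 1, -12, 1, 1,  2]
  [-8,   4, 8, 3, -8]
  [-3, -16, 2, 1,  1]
A Jordan chain for λ = 3 of length 2:
v_1 = (0, 0, -1, 0, -1)ᵀ
v_2 = (1, 0, 1, 0, 0)ᵀ

Let N = A − (3)·I. We want v_2 with N^2 v_2 = 0 but N^1 v_2 ≠ 0; then v_{j-1} := N · v_j for j = 2, …, 2.

Pick v_2 = (1, 0, 1, 0, 0)ᵀ.
Then v_1 = N · v_2 = (0, 0, -1, 0, -1)ᵀ.

Sanity check: (A − (3)·I) v_1 = (0, 0, 0, 0, 0)ᵀ = 0. ✓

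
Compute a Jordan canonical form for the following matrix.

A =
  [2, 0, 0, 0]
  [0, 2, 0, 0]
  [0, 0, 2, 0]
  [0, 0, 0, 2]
J_1(2) ⊕ J_1(2) ⊕ J_1(2) ⊕ J_1(2)

The characteristic polynomial is
  det(x·I − A) = x^4 - 8*x^3 + 24*x^2 - 32*x + 16 = (x - 2)^4

Eigenvalues and multiplicities (the geometric multiplicity of λ is n − rank(A − λI), which equals the number of Jordan blocks for λ):
  λ = 2: algebraic multiplicity = 4, geometric multiplicity = 4

Determining the block sizes for each eigenvalue:
  λ = 2: gm = am = 4, so every block has size 1 → block sizes [1, 1, 1, 1]

Assembling the blocks gives a Jordan form
J =
  [2, 0, 0, 0]
  [0, 2, 0, 0]
  [0, 0, 2, 0]
  [0, 0, 0, 2]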